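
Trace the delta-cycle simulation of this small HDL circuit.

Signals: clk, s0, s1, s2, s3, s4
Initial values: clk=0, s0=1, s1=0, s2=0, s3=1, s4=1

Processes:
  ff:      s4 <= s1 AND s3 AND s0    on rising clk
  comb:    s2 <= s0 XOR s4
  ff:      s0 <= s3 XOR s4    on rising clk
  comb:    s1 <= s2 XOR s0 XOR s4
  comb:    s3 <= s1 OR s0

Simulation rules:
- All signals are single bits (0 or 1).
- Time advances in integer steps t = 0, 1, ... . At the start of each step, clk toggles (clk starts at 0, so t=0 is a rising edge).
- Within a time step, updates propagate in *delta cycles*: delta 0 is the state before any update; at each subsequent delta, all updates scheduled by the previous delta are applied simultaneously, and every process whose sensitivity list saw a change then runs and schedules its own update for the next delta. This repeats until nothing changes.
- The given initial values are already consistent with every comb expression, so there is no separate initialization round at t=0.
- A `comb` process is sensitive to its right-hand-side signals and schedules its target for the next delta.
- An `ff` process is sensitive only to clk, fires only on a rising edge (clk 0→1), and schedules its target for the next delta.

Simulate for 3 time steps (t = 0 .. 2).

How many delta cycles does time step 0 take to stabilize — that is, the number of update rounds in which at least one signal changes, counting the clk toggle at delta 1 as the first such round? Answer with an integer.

t0.Δ0 s0=1 s1=0 s3=1 clk=0 s2=0 s4=1
t0.Δ1 s0=1 s1=0 s3=1 clk=1 s2=0 s4=1
t0.Δ2 s0=0 s1=0 s3=1 clk=1 s2=0 s4=0
t0.Δ3 s0=0 s1=0 s3=0 clk=1 s2=0 s4=0
t1.Δ0 s0=0 s1=0 s3=0 clk=1 s2=0 s4=0
t1.Δ1 s0=0 s1=0 s3=0 clk=0 s2=0 s4=0
t2.Δ0 s0=0 s1=0 s3=0 clk=0 s2=0 s4=0
t2.Δ1 s0=0 s1=0 s3=0 clk=1 s2=0 s4=0

3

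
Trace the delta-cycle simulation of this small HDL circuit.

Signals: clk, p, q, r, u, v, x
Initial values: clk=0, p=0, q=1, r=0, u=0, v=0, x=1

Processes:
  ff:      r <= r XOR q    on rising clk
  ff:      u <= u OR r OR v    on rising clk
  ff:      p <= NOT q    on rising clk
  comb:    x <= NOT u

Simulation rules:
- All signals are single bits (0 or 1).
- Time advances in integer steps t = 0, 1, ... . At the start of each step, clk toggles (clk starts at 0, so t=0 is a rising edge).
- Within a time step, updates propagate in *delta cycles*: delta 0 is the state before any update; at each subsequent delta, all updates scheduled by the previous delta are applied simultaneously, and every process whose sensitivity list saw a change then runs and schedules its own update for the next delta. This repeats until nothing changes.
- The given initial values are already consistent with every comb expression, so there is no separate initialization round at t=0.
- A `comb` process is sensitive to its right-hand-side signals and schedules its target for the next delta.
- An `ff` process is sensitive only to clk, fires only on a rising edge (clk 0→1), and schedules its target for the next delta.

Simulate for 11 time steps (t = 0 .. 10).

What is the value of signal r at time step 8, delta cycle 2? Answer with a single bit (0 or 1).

1

t0.Δ0 p=0 q=1 r=0 clk=0 u=0 x=1 v=0
t0.Δ1 p=0 q=1 r=0 clk=1 u=0 x=1 v=0
t0.Δ2 p=0 q=1 r=1 clk=1 u=0 x=1 v=0
t1.Δ0 p=0 q=1 r=1 clk=1 u=0 x=1 v=0
t1.Δ1 p=0 q=1 r=1 clk=0 u=0 x=1 v=0
t2.Δ0 p=0 q=1 r=1 clk=0 u=0 x=1 v=0
t2.Δ1 p=0 q=1 r=1 clk=1 u=0 x=1 v=0
t2.Δ2 p=0 q=1 r=0 clk=1 u=1 x=1 v=0
t2.Δ3 p=0 q=1 r=0 clk=1 u=1 x=0 v=0
t3.Δ0 p=0 q=1 r=0 clk=1 u=1 x=0 v=0
t3.Δ1 p=0 q=1 r=0 clk=0 u=1 x=0 v=0
t4.Δ0 p=0 q=1 r=0 clk=0 u=1 x=0 v=0
t4.Δ1 p=0 q=1 r=0 clk=1 u=1 x=0 v=0
t4.Δ2 p=0 q=1 r=1 clk=1 u=1 x=0 v=0
t5.Δ0 p=0 q=1 r=1 clk=1 u=1 x=0 v=0
t5.Δ1 p=0 q=1 r=1 clk=0 u=1 x=0 v=0
t6.Δ0 p=0 q=1 r=1 clk=0 u=1 x=0 v=0
t6.Δ1 p=0 q=1 r=1 clk=1 u=1 x=0 v=0
t6.Δ2 p=0 q=1 r=0 clk=1 u=1 x=0 v=0
t7.Δ0 p=0 q=1 r=0 clk=1 u=1 x=0 v=0
t7.Δ1 p=0 q=1 r=0 clk=0 u=1 x=0 v=0
t8.Δ0 p=0 q=1 r=0 clk=0 u=1 x=0 v=0
t8.Δ1 p=0 q=1 r=0 clk=1 u=1 x=0 v=0
t8.Δ2 p=0 q=1 r=1 clk=1 u=1 x=0 v=0
t9.Δ0 p=0 q=1 r=1 clk=1 u=1 x=0 v=0
t9.Δ1 p=0 q=1 r=1 clk=0 u=1 x=0 v=0
t10.Δ0 p=0 q=1 r=1 clk=0 u=1 x=0 v=0
t10.Δ1 p=0 q=1 r=1 clk=1 u=1 x=0 v=0
t10.Δ2 p=0 q=1 r=0 clk=1 u=1 x=0 v=0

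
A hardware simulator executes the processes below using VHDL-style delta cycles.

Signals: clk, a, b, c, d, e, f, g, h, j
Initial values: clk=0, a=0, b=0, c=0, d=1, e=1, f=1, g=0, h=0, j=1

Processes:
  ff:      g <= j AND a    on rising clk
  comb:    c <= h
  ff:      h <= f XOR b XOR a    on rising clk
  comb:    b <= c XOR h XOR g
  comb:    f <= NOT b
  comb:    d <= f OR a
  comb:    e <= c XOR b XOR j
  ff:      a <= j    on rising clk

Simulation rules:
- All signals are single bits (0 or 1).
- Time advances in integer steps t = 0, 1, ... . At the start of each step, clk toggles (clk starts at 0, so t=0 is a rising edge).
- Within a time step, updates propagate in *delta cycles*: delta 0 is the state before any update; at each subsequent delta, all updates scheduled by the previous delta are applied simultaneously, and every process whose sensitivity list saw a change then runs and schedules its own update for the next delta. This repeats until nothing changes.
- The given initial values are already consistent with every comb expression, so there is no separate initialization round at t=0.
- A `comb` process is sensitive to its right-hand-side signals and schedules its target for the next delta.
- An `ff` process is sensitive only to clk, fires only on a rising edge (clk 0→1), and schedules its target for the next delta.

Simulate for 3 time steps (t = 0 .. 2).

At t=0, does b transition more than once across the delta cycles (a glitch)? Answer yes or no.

yes

[bits: g,j,a,b,clk,d,c,f,e,h]
t=0: Δ0=0100010110 Δ1=0100110110 Δ2=0110110111 Δ3=0111111111 Δ4=0110111011 Δ5=0110111101 | 5Δ
t=1: Δ0=0110111101 Δ1=0110011101 | 1Δ
t=2: Δ0=0110011101 Δ1=0110111101 Δ2=1110111100 Δ3=1110110100 Δ4=1111110110 Δ5=1111110000 | 5Δ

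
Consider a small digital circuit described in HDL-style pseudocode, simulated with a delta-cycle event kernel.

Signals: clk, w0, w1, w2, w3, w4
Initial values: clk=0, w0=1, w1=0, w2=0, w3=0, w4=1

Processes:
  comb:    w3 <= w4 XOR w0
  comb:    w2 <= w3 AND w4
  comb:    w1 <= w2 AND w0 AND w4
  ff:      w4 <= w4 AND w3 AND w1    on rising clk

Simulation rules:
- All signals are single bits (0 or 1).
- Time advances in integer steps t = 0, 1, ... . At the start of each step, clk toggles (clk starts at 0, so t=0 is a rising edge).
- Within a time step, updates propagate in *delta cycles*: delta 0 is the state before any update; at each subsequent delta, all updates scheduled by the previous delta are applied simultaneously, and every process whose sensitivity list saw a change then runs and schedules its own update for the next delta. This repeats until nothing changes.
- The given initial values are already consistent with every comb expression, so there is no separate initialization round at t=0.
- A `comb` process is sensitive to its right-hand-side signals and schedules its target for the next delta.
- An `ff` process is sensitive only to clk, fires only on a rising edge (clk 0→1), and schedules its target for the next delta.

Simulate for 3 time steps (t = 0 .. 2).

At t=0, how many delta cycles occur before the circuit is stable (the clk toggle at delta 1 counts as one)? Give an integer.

3

t0.Δ0 w1=0 clk=0 w3=0 w0=1 w4=1 w2=0
t0.Δ1 w1=0 clk=1 w3=0 w0=1 w4=1 w2=0
t0.Δ2 w1=0 clk=1 w3=0 w0=1 w4=0 w2=0
t0.Δ3 w1=0 clk=1 w3=1 w0=1 w4=0 w2=0
t1.Δ0 w1=0 clk=1 w3=1 w0=1 w4=0 w2=0
t1.Δ1 w1=0 clk=0 w3=1 w0=1 w4=0 w2=0
t2.Δ0 w1=0 clk=0 w3=1 w0=1 w4=0 w2=0
t2.Δ1 w1=0 clk=1 w3=1 w0=1 w4=0 w2=0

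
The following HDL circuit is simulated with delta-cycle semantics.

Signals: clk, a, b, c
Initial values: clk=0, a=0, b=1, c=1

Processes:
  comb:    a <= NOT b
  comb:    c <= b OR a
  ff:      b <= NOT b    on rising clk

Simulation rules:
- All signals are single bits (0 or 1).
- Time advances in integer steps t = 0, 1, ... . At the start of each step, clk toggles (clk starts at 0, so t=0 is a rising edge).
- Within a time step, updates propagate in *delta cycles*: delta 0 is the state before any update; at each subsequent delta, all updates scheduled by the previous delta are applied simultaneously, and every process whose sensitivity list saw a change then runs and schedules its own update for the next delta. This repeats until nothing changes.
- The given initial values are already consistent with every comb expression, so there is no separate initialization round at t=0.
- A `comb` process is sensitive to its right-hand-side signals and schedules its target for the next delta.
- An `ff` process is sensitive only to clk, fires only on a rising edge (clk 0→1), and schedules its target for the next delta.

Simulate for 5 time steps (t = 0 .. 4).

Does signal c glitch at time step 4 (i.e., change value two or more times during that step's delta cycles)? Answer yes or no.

[bits: b,a,c,clk]
t=0: Δ0=1010 Δ1=1011 Δ2=0011 Δ3=0101 Δ4=0111 | 4Δ
t=1: Δ0=0111 Δ1=0110 | 1Δ
t=2: Δ0=0110 Δ1=0111 Δ2=1111 Δ3=1011 | 3Δ
t=3: Δ0=1011 Δ1=1010 | 1Δ
t=4: Δ0=1010 Δ1=1011 Δ2=0011 Δ3=0101 Δ4=0111 | 4Δ

yes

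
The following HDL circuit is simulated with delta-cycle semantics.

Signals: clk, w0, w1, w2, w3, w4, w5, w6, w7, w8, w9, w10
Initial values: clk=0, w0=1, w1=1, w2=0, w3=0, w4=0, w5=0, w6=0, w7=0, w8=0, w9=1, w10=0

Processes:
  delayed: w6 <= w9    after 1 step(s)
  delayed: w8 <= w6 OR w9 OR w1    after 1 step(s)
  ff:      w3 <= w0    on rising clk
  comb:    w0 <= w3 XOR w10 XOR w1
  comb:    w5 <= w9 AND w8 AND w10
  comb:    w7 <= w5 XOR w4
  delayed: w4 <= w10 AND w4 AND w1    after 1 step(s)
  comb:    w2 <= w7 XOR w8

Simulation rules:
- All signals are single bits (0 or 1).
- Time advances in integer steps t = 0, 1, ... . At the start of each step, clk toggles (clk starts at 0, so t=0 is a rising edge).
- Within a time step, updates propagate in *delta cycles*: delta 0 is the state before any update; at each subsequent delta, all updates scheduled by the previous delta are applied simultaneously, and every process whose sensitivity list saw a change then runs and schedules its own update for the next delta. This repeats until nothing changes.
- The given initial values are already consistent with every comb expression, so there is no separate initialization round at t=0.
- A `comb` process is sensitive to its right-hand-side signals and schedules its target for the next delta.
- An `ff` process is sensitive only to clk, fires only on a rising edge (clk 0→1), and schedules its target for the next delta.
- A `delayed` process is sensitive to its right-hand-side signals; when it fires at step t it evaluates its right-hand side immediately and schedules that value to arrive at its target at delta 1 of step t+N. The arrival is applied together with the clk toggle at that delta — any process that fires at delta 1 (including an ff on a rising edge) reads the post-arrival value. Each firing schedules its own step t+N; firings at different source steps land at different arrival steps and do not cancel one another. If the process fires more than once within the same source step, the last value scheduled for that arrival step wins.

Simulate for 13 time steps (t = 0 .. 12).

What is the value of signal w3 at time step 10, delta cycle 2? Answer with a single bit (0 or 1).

t=0 Δ0: w6=0 w0=1 w7=0 w4=0 w9=1 w8=0 w1=1 clk=0 w5=0 w10=0 w3=0 w2=0
  Δ1: clk:0→1
  Δ2: w3:0→1
  Δ3: w0:1→0
  (3Δ to stable)
t=1 Δ0: w6=0 w0=0 w7=0 w4=0 w9=1 w8=0 w1=1 clk=1 w5=0 w10=0 w3=1 w2=0
  Δ1: clk:1→0
  (1Δ to stable)
t=2 Δ0: w6=0 w0=0 w7=0 w4=0 w9=1 w8=0 w1=1 clk=0 w5=0 w10=0 w3=1 w2=0
  Δ1: clk:0→1
  Δ2: w3:1→0
  Δ3: w0:0→1
  (3Δ to stable)
t=3 Δ0: w6=0 w0=1 w7=0 w4=0 w9=1 w8=0 w1=1 clk=1 w5=0 w10=0 w3=0 w2=0
  Δ1: clk:1→0
  (1Δ to stable)
t=4 Δ0: w6=0 w0=1 w7=0 w4=0 w9=1 w8=0 w1=1 clk=0 w5=0 w10=0 w3=0 w2=0
  Δ1: clk:0→1
  Δ2: w3:0→1
  Δ3: w0:1→0
  (3Δ to stable)
t=5 Δ0: w6=0 w0=0 w7=0 w4=0 w9=1 w8=0 w1=1 clk=1 w5=0 w10=0 w3=1 w2=0
  Δ1: clk:1→0
  (1Δ to stable)
t=6 Δ0: w6=0 w0=0 w7=0 w4=0 w9=1 w8=0 w1=1 clk=0 w5=0 w10=0 w3=1 w2=0
  Δ1: clk:0→1
  Δ2: w3:1→0
  Δ3: w0:0→1
  (3Δ to stable)
t=7 Δ0: w6=0 w0=1 w7=0 w4=0 w9=1 w8=0 w1=1 clk=1 w5=0 w10=0 w3=0 w2=0
  Δ1: clk:1→0
  (1Δ to stable)
t=8 Δ0: w6=0 w0=1 w7=0 w4=0 w9=1 w8=0 w1=1 clk=0 w5=0 w10=0 w3=0 w2=0
  Δ1: clk:0→1
  Δ2: w3:0→1
  Δ3: w0:1→0
  (3Δ to stable)
t=9 Δ0: w6=0 w0=0 w7=0 w4=0 w9=1 w8=0 w1=1 clk=1 w5=0 w10=0 w3=1 w2=0
  Δ1: clk:1→0
  (1Δ to stable)
t=10 Δ0: w6=0 w0=0 w7=0 w4=0 w9=1 w8=0 w1=1 clk=0 w5=0 w10=0 w3=1 w2=0
  Δ1: clk:0→1
  Δ2: w3:1→0
  Δ3: w0:0→1
  (3Δ to stable)
t=11 Δ0: w6=0 w0=1 w7=0 w4=0 w9=1 w8=0 w1=1 clk=1 w5=0 w10=0 w3=0 w2=0
  Δ1: clk:1→0
  (1Δ to stable)
t=12 Δ0: w6=0 w0=1 w7=0 w4=0 w9=1 w8=0 w1=1 clk=0 w5=0 w10=0 w3=0 w2=0
  Δ1: clk:0→1
  Δ2: w3:0→1
  Δ3: w0:1→0
  (3Δ to stable)

0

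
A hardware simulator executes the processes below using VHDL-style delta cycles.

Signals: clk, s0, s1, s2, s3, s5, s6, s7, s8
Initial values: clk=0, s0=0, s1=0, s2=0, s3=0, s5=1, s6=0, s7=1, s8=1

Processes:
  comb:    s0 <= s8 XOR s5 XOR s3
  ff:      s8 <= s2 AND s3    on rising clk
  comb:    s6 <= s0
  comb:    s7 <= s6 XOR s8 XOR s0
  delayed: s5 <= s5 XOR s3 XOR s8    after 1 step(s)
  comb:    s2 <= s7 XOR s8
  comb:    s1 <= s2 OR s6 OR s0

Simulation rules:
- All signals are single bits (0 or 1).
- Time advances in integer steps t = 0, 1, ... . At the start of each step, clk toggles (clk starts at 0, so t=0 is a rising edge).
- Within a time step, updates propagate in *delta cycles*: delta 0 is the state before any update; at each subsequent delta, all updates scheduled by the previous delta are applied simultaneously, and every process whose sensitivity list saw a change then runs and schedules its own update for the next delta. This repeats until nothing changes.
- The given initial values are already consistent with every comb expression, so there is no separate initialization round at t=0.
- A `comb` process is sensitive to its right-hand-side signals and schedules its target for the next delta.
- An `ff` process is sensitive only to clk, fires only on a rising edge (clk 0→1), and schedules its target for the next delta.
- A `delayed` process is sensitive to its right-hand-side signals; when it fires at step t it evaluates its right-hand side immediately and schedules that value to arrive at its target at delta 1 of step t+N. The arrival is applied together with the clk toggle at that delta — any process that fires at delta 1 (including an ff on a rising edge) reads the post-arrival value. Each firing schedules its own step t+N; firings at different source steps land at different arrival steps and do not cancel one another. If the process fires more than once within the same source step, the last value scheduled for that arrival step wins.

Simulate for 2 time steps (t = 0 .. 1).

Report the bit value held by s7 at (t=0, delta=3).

0

[bits: s5,s6,clk,s0,s3,s2,s8,s7,s1]
t=0: Δ0=100000110 Δ1=101000110 Δ2=101000010 Δ3=101101000 Δ4=111100011 Δ5=111101001 Δ6=111100001 | 6Δ
t=1: Δ0=111100001 Δ1=110100001 | 1Δ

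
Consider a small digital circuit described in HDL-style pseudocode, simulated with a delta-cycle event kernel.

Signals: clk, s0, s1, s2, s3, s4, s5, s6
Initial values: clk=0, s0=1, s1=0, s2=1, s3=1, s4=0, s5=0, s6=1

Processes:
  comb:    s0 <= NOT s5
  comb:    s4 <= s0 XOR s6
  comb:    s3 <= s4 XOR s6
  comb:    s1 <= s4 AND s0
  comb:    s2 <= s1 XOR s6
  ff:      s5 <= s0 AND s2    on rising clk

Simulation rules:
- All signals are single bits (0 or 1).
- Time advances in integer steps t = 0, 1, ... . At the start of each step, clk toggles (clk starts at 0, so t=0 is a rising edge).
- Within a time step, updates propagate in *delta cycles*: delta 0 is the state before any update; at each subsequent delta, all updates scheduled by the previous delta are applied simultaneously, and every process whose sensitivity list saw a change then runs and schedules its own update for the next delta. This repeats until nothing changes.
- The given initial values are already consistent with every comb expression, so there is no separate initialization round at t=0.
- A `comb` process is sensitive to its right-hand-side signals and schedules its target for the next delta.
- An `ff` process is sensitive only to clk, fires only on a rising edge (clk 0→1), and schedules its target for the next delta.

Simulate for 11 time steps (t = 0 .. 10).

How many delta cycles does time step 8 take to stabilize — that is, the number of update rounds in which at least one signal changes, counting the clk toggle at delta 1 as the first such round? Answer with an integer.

t0.Δ0 s0=1 s4=0 clk=0 s6=1 s1=0 s5=0 s2=1 s3=1
t0.Δ1 s0=1 s4=0 clk=1 s6=1 s1=0 s5=0 s2=1 s3=1
t0.Δ2 s0=1 s4=0 clk=1 s6=1 s1=0 s5=1 s2=1 s3=1
t0.Δ3 s0=0 s4=0 clk=1 s6=1 s1=0 s5=1 s2=1 s3=1
t0.Δ4 s0=0 s4=1 clk=1 s6=1 s1=0 s5=1 s2=1 s3=1
t0.Δ5 s0=0 s4=1 clk=1 s6=1 s1=0 s5=1 s2=1 s3=0
t1.Δ0 s0=0 s4=1 clk=1 s6=1 s1=0 s5=1 s2=1 s3=0
t1.Δ1 s0=0 s4=1 clk=0 s6=1 s1=0 s5=1 s2=1 s3=0
t2.Δ0 s0=0 s4=1 clk=0 s6=1 s1=0 s5=1 s2=1 s3=0
t2.Δ1 s0=0 s4=1 clk=1 s6=1 s1=0 s5=1 s2=1 s3=0
t2.Δ2 s0=0 s4=1 clk=1 s6=1 s1=0 s5=0 s2=1 s3=0
t2.Δ3 s0=1 s4=1 clk=1 s6=1 s1=0 s5=0 s2=1 s3=0
t2.Δ4 s0=1 s4=0 clk=1 s6=1 s1=1 s5=0 s2=1 s3=0
t2.Δ5 s0=1 s4=0 clk=1 s6=1 s1=0 s5=0 s2=0 s3=1
t2.Δ6 s0=1 s4=0 clk=1 s6=1 s1=0 s5=0 s2=1 s3=1
t3.Δ0 s0=1 s4=0 clk=1 s6=1 s1=0 s5=0 s2=1 s3=1
t3.Δ1 s0=1 s4=0 clk=0 s6=1 s1=0 s5=0 s2=1 s3=1
t4.Δ0 s0=1 s4=0 clk=0 s6=1 s1=0 s5=0 s2=1 s3=1
t4.Δ1 s0=1 s4=0 clk=1 s6=1 s1=0 s5=0 s2=1 s3=1
t4.Δ2 s0=1 s4=0 clk=1 s6=1 s1=0 s5=1 s2=1 s3=1
t4.Δ3 s0=0 s4=0 clk=1 s6=1 s1=0 s5=1 s2=1 s3=1
t4.Δ4 s0=0 s4=1 clk=1 s6=1 s1=0 s5=1 s2=1 s3=1
t4.Δ5 s0=0 s4=1 clk=1 s6=1 s1=0 s5=1 s2=1 s3=0
t5.Δ0 s0=0 s4=1 clk=1 s6=1 s1=0 s5=1 s2=1 s3=0
t5.Δ1 s0=0 s4=1 clk=0 s6=1 s1=0 s5=1 s2=1 s3=0
t6.Δ0 s0=0 s4=1 clk=0 s6=1 s1=0 s5=1 s2=1 s3=0
t6.Δ1 s0=0 s4=1 clk=1 s6=1 s1=0 s5=1 s2=1 s3=0
t6.Δ2 s0=0 s4=1 clk=1 s6=1 s1=0 s5=0 s2=1 s3=0
t6.Δ3 s0=1 s4=1 clk=1 s6=1 s1=0 s5=0 s2=1 s3=0
t6.Δ4 s0=1 s4=0 clk=1 s6=1 s1=1 s5=0 s2=1 s3=0
t6.Δ5 s0=1 s4=0 clk=1 s6=1 s1=0 s5=0 s2=0 s3=1
t6.Δ6 s0=1 s4=0 clk=1 s6=1 s1=0 s5=0 s2=1 s3=1
t7.Δ0 s0=1 s4=0 clk=1 s6=1 s1=0 s5=0 s2=1 s3=1
t7.Δ1 s0=1 s4=0 clk=0 s6=1 s1=0 s5=0 s2=1 s3=1
t8.Δ0 s0=1 s4=0 clk=0 s6=1 s1=0 s5=0 s2=1 s3=1
t8.Δ1 s0=1 s4=0 clk=1 s6=1 s1=0 s5=0 s2=1 s3=1
t8.Δ2 s0=1 s4=0 clk=1 s6=1 s1=0 s5=1 s2=1 s3=1
t8.Δ3 s0=0 s4=0 clk=1 s6=1 s1=0 s5=1 s2=1 s3=1
t8.Δ4 s0=0 s4=1 clk=1 s6=1 s1=0 s5=1 s2=1 s3=1
t8.Δ5 s0=0 s4=1 clk=1 s6=1 s1=0 s5=1 s2=1 s3=0
t9.Δ0 s0=0 s4=1 clk=1 s6=1 s1=0 s5=1 s2=1 s3=0
t9.Δ1 s0=0 s4=1 clk=0 s6=1 s1=0 s5=1 s2=1 s3=0
t10.Δ0 s0=0 s4=1 clk=0 s6=1 s1=0 s5=1 s2=1 s3=0
t10.Δ1 s0=0 s4=1 clk=1 s6=1 s1=0 s5=1 s2=1 s3=0
t10.Δ2 s0=0 s4=1 clk=1 s6=1 s1=0 s5=0 s2=1 s3=0
t10.Δ3 s0=1 s4=1 clk=1 s6=1 s1=0 s5=0 s2=1 s3=0
t10.Δ4 s0=1 s4=0 clk=1 s6=1 s1=1 s5=0 s2=1 s3=0
t10.Δ5 s0=1 s4=0 clk=1 s6=1 s1=0 s5=0 s2=0 s3=1
t10.Δ6 s0=1 s4=0 clk=1 s6=1 s1=0 s5=0 s2=1 s3=1

5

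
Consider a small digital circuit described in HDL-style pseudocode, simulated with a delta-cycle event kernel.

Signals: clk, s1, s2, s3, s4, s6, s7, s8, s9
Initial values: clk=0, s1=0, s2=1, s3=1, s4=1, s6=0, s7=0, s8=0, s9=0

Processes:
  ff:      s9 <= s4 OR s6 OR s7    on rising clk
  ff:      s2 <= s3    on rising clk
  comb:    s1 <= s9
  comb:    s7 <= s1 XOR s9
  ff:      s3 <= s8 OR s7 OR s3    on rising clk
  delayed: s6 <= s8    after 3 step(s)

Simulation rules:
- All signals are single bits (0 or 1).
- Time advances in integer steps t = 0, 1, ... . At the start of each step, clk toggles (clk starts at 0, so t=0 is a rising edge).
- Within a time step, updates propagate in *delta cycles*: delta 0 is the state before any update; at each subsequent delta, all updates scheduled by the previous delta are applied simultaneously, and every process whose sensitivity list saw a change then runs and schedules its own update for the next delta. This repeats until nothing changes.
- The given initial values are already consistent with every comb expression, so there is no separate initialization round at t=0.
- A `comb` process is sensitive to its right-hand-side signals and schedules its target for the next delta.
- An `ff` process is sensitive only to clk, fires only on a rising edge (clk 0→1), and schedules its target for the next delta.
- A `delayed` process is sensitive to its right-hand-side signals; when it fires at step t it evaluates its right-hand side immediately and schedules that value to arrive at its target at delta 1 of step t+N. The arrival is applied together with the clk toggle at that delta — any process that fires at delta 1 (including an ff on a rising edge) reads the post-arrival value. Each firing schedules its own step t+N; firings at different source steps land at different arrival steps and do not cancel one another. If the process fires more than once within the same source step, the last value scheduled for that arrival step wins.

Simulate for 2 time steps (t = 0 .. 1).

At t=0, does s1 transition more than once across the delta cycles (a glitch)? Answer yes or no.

[bits: s7,s4,s6,s9,clk,s3,s2,s1,s8]
t=0: Δ0=010001100 Δ1=010011100 Δ2=010111100 Δ3=110111110 Δ4=010111110 | 4Δ
t=1: Δ0=010111110 Δ1=010101110 | 1Δ

no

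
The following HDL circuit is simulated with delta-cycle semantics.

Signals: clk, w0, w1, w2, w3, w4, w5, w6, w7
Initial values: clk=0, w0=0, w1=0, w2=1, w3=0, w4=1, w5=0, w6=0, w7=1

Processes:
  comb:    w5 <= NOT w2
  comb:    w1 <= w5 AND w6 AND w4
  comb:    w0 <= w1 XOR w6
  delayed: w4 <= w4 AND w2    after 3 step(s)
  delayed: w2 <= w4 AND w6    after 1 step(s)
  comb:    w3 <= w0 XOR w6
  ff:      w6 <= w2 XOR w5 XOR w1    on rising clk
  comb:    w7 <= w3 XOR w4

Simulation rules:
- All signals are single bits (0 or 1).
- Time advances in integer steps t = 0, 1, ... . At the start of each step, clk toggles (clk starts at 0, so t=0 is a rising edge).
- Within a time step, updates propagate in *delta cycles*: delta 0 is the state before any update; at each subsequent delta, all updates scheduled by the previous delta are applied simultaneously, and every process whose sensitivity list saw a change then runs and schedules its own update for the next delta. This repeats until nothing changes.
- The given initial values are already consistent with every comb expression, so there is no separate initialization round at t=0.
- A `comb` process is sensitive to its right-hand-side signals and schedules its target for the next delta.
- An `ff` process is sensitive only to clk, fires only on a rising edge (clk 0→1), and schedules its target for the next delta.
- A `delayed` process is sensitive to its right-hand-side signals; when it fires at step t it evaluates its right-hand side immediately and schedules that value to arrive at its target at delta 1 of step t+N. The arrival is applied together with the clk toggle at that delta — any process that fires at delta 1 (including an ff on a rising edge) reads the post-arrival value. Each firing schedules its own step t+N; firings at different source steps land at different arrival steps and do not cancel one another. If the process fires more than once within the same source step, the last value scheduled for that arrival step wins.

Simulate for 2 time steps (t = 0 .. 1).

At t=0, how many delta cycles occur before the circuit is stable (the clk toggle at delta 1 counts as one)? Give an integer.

5

t=0 Δ0: w4=1 w1=0 w5=0 clk=0 w0=0 w7=1 w6=0 w2=1 w3=0
  Δ1: clk:0→1
  Δ2: w6:0→1
  Δ3: w0:0→1, w3:0→1
  Δ4: w7:1→0, w3:1→0
  Δ5: w7:0→1
  (5Δ to stable)
t=1 Δ0: w4=1 w1=0 w5=0 clk=1 w0=1 w7=1 w6=1 w2=1 w3=0
  Δ1: clk:1→0
  (1Δ to stable)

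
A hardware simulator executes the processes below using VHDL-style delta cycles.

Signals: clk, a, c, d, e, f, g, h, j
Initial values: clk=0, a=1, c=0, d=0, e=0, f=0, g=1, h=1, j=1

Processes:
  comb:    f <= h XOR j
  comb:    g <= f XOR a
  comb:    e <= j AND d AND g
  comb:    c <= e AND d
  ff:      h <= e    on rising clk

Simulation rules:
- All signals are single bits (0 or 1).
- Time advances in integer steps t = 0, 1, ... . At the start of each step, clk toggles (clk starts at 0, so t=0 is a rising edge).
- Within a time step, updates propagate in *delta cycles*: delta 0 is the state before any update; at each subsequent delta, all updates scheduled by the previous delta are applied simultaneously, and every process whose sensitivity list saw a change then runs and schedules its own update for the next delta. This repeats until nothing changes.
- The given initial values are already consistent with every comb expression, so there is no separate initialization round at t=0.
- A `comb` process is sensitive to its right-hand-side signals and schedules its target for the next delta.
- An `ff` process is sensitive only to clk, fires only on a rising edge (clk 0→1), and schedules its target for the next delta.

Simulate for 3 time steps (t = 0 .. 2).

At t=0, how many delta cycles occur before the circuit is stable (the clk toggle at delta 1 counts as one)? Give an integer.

4

t=0 Δ0: c=0 h=1 j=1 f=0 d=0 a=1 e=0 g=1 clk=0
  Δ1: clk:0→1
  Δ2: h:1→0
  Δ3: f:0→1
  Δ4: g:1→0
  (4Δ to stable)
t=1 Δ0: c=0 h=0 j=1 f=1 d=0 a=1 e=0 g=0 clk=1
  Δ1: clk:1→0
  (1Δ to stable)
t=2 Δ0: c=0 h=0 j=1 f=1 d=0 a=1 e=0 g=0 clk=0
  Δ1: clk:0→1
  (1Δ to stable)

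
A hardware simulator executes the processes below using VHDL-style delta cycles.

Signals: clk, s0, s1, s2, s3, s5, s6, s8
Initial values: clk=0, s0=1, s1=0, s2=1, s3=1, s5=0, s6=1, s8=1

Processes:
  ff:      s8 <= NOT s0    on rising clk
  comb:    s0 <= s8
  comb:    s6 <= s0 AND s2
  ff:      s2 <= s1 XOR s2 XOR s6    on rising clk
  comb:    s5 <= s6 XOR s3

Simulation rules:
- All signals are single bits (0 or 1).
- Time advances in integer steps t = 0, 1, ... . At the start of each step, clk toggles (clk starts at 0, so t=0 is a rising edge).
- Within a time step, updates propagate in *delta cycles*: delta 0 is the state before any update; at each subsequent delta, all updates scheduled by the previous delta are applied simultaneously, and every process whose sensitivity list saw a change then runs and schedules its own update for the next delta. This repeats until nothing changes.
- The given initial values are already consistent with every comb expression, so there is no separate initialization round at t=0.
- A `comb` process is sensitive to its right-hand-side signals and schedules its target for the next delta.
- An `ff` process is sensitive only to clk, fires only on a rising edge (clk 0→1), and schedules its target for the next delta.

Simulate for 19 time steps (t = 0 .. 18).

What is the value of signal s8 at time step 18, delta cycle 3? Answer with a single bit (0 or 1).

1

t=0 Δ0: s8=1 s2=1 s0=1 s6=1 clk=0 s5=0 s3=1 s1=0
  Δ1: clk:0→1
  Δ2: s8:1→0, s2:1→0
  Δ3: s0:1→0, s6:1→0
  Δ4: s5:0→1
  (4Δ to stable)
t=1 Δ0: s8=0 s2=0 s0=0 s6=0 clk=1 s5=1 s3=1 s1=0
  Δ1: clk:1→0
  (1Δ to stable)
t=2 Δ0: s8=0 s2=0 s0=0 s6=0 clk=0 s5=1 s3=1 s1=0
  Δ1: clk:0→1
  Δ2: s8:0→1
  Δ3: s0:0→1
  (3Δ to stable)
t=3 Δ0: s8=1 s2=0 s0=1 s6=0 clk=1 s5=1 s3=1 s1=0
  Δ1: clk:1→0
  (1Δ to stable)
t=4 Δ0: s8=1 s2=0 s0=1 s6=0 clk=0 s5=1 s3=1 s1=0
  Δ1: clk:0→1
  Δ2: s8:1→0
  Δ3: s0:1→0
  (3Δ to stable)
t=5 Δ0: s8=0 s2=0 s0=0 s6=0 clk=1 s5=1 s3=1 s1=0
  Δ1: clk:1→0
  (1Δ to stable)
t=6 Δ0: s8=0 s2=0 s0=0 s6=0 clk=0 s5=1 s3=1 s1=0
  Δ1: clk:0→1
  Δ2: s8:0→1
  Δ3: s0:0→1
  (3Δ to stable)
t=7 Δ0: s8=1 s2=0 s0=1 s6=0 clk=1 s5=1 s3=1 s1=0
  Δ1: clk:1→0
  (1Δ to stable)
t=8 Δ0: s8=1 s2=0 s0=1 s6=0 clk=0 s5=1 s3=1 s1=0
  Δ1: clk:0→1
  Δ2: s8:1→0
  Δ3: s0:1→0
  (3Δ to stable)
t=9 Δ0: s8=0 s2=0 s0=0 s6=0 clk=1 s5=1 s3=1 s1=0
  Δ1: clk:1→0
  (1Δ to stable)
t=10 Δ0: s8=0 s2=0 s0=0 s6=0 clk=0 s5=1 s3=1 s1=0
  Δ1: clk:0→1
  Δ2: s8:0→1
  Δ3: s0:0→1
  (3Δ to stable)
t=11 Δ0: s8=1 s2=0 s0=1 s6=0 clk=1 s5=1 s3=1 s1=0
  Δ1: clk:1→0
  (1Δ to stable)
t=12 Δ0: s8=1 s2=0 s0=1 s6=0 clk=0 s5=1 s3=1 s1=0
  Δ1: clk:0→1
  Δ2: s8:1→0
  Δ3: s0:1→0
  (3Δ to stable)
t=13 Δ0: s8=0 s2=0 s0=0 s6=0 clk=1 s5=1 s3=1 s1=0
  Δ1: clk:1→0
  (1Δ to stable)
t=14 Δ0: s8=0 s2=0 s0=0 s6=0 clk=0 s5=1 s3=1 s1=0
  Δ1: clk:0→1
  Δ2: s8:0→1
  Δ3: s0:0→1
  (3Δ to stable)
t=15 Δ0: s8=1 s2=0 s0=1 s6=0 clk=1 s5=1 s3=1 s1=0
  Δ1: clk:1→0
  (1Δ to stable)
t=16 Δ0: s8=1 s2=0 s0=1 s6=0 clk=0 s5=1 s3=1 s1=0
  Δ1: clk:0→1
  Δ2: s8:1→0
  Δ3: s0:1→0
  (3Δ to stable)
t=17 Δ0: s8=0 s2=0 s0=0 s6=0 clk=1 s5=1 s3=1 s1=0
  Δ1: clk:1→0
  (1Δ to stable)
t=18 Δ0: s8=0 s2=0 s0=0 s6=0 clk=0 s5=1 s3=1 s1=0
  Δ1: clk:0→1
  Δ2: s8:0→1
  Δ3: s0:0→1
  (3Δ to stable)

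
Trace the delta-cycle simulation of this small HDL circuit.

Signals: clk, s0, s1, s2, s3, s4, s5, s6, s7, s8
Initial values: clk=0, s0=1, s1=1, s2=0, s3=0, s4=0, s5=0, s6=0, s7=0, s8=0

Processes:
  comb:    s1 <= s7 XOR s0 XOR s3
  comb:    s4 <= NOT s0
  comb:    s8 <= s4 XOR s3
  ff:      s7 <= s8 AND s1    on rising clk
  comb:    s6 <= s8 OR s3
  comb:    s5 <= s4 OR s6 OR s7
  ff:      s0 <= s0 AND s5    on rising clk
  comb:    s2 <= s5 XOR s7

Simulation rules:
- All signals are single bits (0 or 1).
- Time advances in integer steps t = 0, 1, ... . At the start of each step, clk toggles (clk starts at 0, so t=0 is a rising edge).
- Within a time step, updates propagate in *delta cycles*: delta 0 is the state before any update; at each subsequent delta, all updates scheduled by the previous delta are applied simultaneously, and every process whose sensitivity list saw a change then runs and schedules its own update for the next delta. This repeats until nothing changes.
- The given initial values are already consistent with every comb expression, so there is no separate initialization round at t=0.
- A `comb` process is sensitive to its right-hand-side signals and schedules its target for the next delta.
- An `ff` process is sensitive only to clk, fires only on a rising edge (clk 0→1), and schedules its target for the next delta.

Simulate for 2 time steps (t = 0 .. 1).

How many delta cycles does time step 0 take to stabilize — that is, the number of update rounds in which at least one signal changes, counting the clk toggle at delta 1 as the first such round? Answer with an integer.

5

t0.Δ0 s1=1 s8=0 s5=0 s0=1 s2=0 s6=0 s4=0 clk=0 s3=0 s7=0
t0.Δ1 s1=1 s8=0 s5=0 s0=1 s2=0 s6=0 s4=0 clk=1 s3=0 s7=0
t0.Δ2 s1=1 s8=0 s5=0 s0=0 s2=0 s6=0 s4=0 clk=1 s3=0 s7=0
t0.Δ3 s1=0 s8=0 s5=0 s0=0 s2=0 s6=0 s4=1 clk=1 s3=0 s7=0
t0.Δ4 s1=0 s8=1 s5=1 s0=0 s2=0 s6=0 s4=1 clk=1 s3=0 s7=0
t0.Δ5 s1=0 s8=1 s5=1 s0=0 s2=1 s6=1 s4=1 clk=1 s3=0 s7=0
t1.Δ0 s1=0 s8=1 s5=1 s0=0 s2=1 s6=1 s4=1 clk=1 s3=0 s7=0
t1.Δ1 s1=0 s8=1 s5=1 s0=0 s2=1 s6=1 s4=1 clk=0 s3=0 s7=0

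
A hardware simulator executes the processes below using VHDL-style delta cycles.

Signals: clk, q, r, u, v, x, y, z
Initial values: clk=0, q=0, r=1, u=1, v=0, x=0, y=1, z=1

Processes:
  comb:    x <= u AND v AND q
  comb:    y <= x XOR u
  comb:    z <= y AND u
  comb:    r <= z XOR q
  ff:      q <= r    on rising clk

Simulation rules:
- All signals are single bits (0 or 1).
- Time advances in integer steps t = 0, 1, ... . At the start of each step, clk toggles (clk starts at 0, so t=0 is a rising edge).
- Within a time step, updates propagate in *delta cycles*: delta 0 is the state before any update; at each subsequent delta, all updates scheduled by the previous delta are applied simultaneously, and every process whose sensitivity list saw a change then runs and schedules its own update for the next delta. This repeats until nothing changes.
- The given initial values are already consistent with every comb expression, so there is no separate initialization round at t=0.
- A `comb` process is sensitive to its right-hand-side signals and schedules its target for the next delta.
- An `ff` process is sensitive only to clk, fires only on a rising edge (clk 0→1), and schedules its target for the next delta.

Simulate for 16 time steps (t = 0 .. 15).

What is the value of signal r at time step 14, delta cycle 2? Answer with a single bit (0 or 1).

0

[bits: x,u,y,z,v,r,q,clk]
t=0: Δ0=01110100 Δ1=01110101 Δ2=01110111 Δ3=01110011 | 3Δ
t=1: Δ0=01110011 Δ1=01110010 | 1Δ
t=2: Δ0=01110010 Δ1=01110011 Δ2=01110001 Δ3=01110101 | 3Δ
t=3: Δ0=01110101 Δ1=01110100 | 1Δ
t=4: Δ0=01110100 Δ1=01110101 Δ2=01110111 Δ3=01110011 | 3Δ
t=5: Δ0=01110011 Δ1=01110010 | 1Δ
t=6: Δ0=01110010 Δ1=01110011 Δ2=01110001 Δ3=01110101 | 3Δ
t=7: Δ0=01110101 Δ1=01110100 | 1Δ
t=8: Δ0=01110100 Δ1=01110101 Δ2=01110111 Δ3=01110011 | 3Δ
t=9: Δ0=01110011 Δ1=01110010 | 1Δ
t=10: Δ0=01110010 Δ1=01110011 Δ2=01110001 Δ3=01110101 | 3Δ
t=11: Δ0=01110101 Δ1=01110100 | 1Δ
t=12: Δ0=01110100 Δ1=01110101 Δ2=01110111 Δ3=01110011 | 3Δ
t=13: Δ0=01110011 Δ1=01110010 | 1Δ
t=14: Δ0=01110010 Δ1=01110011 Δ2=01110001 Δ3=01110101 | 3Δ
t=15: Δ0=01110101 Δ1=01110100 | 1Δ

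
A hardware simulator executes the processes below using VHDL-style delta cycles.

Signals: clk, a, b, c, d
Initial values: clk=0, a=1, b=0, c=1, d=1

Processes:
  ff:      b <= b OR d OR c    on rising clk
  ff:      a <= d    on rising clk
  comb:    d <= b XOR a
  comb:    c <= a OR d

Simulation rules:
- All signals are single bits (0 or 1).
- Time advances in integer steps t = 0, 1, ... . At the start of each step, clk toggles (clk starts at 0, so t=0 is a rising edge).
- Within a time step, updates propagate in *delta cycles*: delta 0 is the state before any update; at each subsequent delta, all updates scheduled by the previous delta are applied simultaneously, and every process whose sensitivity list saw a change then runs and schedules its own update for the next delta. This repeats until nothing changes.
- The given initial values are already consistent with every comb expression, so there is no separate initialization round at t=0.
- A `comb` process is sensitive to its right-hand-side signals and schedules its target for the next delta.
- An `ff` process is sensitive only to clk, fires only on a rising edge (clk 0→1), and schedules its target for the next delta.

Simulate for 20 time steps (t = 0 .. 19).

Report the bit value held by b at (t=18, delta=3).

1

t=0 Δ0: clk=0 a=1 b=0 d=1 c=1
  Δ1: clk:0→1
  Δ2: b:0→1
  Δ3: d:1→0
  (3Δ to stable)
t=1 Δ0: clk=1 a=1 b=1 d=0 c=1
  Δ1: clk:1→0
  (1Δ to stable)
t=2 Δ0: clk=0 a=1 b=1 d=0 c=1
  Δ1: clk:0→1
  Δ2: a:1→0
  Δ3: d:0→1, c:1→0
  Δ4: c:0→1
  (4Δ to stable)
t=3 Δ0: clk=1 a=0 b=1 d=1 c=1
  Δ1: clk:1→0
  (1Δ to stable)
t=4 Δ0: clk=0 a=0 b=1 d=1 c=1
  Δ1: clk:0→1
  Δ2: a:0→1
  Δ3: d:1→0
  (3Δ to stable)
t=5 Δ0: clk=1 a=1 b=1 d=0 c=1
  Δ1: clk:1→0
  (1Δ to stable)
t=6 Δ0: clk=0 a=1 b=1 d=0 c=1
  Δ1: clk:0→1
  Δ2: a:1→0
  Δ3: d:0→1, c:1→0
  Δ4: c:0→1
  (4Δ to stable)
t=7 Δ0: clk=1 a=0 b=1 d=1 c=1
  Δ1: clk:1→0
  (1Δ to stable)
t=8 Δ0: clk=0 a=0 b=1 d=1 c=1
  Δ1: clk:0→1
  Δ2: a:0→1
  Δ3: d:1→0
  (3Δ to stable)
t=9 Δ0: clk=1 a=1 b=1 d=0 c=1
  Δ1: clk:1→0
  (1Δ to stable)
t=10 Δ0: clk=0 a=1 b=1 d=0 c=1
  Δ1: clk:0→1
  Δ2: a:1→0
  Δ3: d:0→1, c:1→0
  Δ4: c:0→1
  (4Δ to stable)
t=11 Δ0: clk=1 a=0 b=1 d=1 c=1
  Δ1: clk:1→0
  (1Δ to stable)
t=12 Δ0: clk=0 a=0 b=1 d=1 c=1
  Δ1: clk:0→1
  Δ2: a:0→1
  Δ3: d:1→0
  (3Δ to stable)
t=13 Δ0: clk=1 a=1 b=1 d=0 c=1
  Δ1: clk:1→0
  (1Δ to stable)
t=14 Δ0: clk=0 a=1 b=1 d=0 c=1
  Δ1: clk:0→1
  Δ2: a:1→0
  Δ3: d:0→1, c:1→0
  Δ4: c:0→1
  (4Δ to stable)
t=15 Δ0: clk=1 a=0 b=1 d=1 c=1
  Δ1: clk:1→0
  (1Δ to stable)
t=16 Δ0: clk=0 a=0 b=1 d=1 c=1
  Δ1: clk:0→1
  Δ2: a:0→1
  Δ3: d:1→0
  (3Δ to stable)
t=17 Δ0: clk=1 a=1 b=1 d=0 c=1
  Δ1: clk:1→0
  (1Δ to stable)
t=18 Δ0: clk=0 a=1 b=1 d=0 c=1
  Δ1: clk:0→1
  Δ2: a:1→0
  Δ3: d:0→1, c:1→0
  Δ4: c:0→1
  (4Δ to stable)
t=19 Δ0: clk=1 a=0 b=1 d=1 c=1
  Δ1: clk:1→0
  (1Δ to stable)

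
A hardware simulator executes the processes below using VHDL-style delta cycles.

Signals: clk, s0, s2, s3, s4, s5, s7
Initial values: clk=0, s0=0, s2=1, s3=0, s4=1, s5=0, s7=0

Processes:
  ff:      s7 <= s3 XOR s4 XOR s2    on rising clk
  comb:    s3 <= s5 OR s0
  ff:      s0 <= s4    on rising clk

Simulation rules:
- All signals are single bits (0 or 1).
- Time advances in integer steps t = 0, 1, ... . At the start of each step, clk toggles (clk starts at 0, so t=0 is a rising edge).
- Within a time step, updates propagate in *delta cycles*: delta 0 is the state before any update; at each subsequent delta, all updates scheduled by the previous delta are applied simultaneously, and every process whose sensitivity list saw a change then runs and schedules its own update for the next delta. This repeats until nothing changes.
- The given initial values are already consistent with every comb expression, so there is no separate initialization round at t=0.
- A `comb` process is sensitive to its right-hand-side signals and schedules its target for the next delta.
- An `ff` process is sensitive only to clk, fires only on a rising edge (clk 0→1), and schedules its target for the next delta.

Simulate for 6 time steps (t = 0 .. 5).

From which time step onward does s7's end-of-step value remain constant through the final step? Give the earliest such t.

2

t0.Δ0 s5=0 s0=0 s4=1 s3=0 s2=1 clk=0 s7=0
t0.Δ1 s5=0 s0=0 s4=1 s3=0 s2=1 clk=1 s7=0
t0.Δ2 s5=0 s0=1 s4=1 s3=0 s2=1 clk=1 s7=0
t0.Δ3 s5=0 s0=1 s4=1 s3=1 s2=1 clk=1 s7=0
t1.Δ0 s5=0 s0=1 s4=1 s3=1 s2=1 clk=1 s7=0
t1.Δ1 s5=0 s0=1 s4=1 s3=1 s2=1 clk=0 s7=0
t2.Δ0 s5=0 s0=1 s4=1 s3=1 s2=1 clk=0 s7=0
t2.Δ1 s5=0 s0=1 s4=1 s3=1 s2=1 clk=1 s7=0
t2.Δ2 s5=0 s0=1 s4=1 s3=1 s2=1 clk=1 s7=1
t3.Δ0 s5=0 s0=1 s4=1 s3=1 s2=1 clk=1 s7=1
t3.Δ1 s5=0 s0=1 s4=1 s3=1 s2=1 clk=0 s7=1
t4.Δ0 s5=0 s0=1 s4=1 s3=1 s2=1 clk=0 s7=1
t4.Δ1 s5=0 s0=1 s4=1 s3=1 s2=1 clk=1 s7=1
t5.Δ0 s5=0 s0=1 s4=1 s3=1 s2=1 clk=1 s7=1
t5.Δ1 s5=0 s0=1 s4=1 s3=1 s2=1 clk=0 s7=1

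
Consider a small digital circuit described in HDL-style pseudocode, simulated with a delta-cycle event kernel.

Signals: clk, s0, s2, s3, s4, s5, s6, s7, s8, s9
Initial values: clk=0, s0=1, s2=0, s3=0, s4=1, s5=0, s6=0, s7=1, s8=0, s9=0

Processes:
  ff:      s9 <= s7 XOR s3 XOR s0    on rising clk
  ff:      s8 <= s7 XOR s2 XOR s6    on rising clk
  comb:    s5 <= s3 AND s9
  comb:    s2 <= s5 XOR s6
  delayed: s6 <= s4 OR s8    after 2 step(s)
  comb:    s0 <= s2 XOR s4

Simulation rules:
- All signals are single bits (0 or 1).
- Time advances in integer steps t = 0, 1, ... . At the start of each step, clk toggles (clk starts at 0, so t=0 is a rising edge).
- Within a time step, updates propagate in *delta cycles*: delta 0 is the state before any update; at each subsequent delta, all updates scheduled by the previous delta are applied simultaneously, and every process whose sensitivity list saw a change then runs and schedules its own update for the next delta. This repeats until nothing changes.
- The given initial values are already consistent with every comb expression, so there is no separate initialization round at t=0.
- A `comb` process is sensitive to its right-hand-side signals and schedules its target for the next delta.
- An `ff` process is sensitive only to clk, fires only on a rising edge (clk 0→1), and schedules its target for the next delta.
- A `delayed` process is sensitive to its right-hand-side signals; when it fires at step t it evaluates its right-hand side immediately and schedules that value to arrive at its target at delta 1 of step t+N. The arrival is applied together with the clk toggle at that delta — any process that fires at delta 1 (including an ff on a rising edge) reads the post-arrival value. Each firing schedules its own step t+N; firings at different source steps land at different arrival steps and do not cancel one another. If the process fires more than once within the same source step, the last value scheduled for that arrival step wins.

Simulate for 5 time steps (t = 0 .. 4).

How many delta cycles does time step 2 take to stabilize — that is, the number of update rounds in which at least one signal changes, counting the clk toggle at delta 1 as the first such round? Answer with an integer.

[bits: s0,s2,s8,s9,s3,s6,s4,s5,clk,s7]
t=0: Δ0=1000001001 Δ1=1000001011 Δ2=1010001011 | 2Δ
t=1: Δ0=1010001011 Δ1=1010001001 | 1Δ
t=2: Δ0=1010001001 Δ1=1010011011 Δ2=1100011011 Δ3=0100011011 | 3Δ
t=3: Δ0=0100011011 Δ1=0100011001 | 1Δ
t=4: Δ0=0100011001 Δ1=0100011011 Δ2=0111011011 | 2Δ

3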